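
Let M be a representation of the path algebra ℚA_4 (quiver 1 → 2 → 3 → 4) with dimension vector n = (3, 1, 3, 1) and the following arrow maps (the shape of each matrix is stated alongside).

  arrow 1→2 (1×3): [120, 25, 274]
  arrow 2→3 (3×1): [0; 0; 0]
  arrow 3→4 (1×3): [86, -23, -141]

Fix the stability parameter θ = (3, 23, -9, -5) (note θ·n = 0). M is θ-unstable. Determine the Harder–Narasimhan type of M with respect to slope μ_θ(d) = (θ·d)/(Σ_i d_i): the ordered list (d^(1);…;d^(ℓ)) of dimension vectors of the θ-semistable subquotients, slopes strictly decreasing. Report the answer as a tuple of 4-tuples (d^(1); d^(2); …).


Interval decomposition of M: I[1,1]^2, I[1,2], I[3,3]^2, I[3,4].
HN type (ℓ=4): μ^(1)=23; μ^(2)=3; μ^(3)=-5; μ^(4)=-9

((0, 1, 0, 0); (3, 0, 0, 0); (0, 0, 0, 1); (0, 0, 3, 0))


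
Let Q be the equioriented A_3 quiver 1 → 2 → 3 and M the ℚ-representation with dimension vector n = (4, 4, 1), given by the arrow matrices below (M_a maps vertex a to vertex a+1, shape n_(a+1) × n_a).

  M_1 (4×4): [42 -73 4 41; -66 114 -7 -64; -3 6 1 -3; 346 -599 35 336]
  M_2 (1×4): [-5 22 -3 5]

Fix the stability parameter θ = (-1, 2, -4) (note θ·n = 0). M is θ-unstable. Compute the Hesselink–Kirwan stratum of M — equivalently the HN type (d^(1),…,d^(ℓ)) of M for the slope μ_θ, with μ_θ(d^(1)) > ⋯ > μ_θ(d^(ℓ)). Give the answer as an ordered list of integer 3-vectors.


Interval decomposition of M: I[1,2]^3, I[1,3].
HN type (ℓ=2): μ^(1)=2; μ^(2)=-1

((0, 3, 0); (4, 1, 1))


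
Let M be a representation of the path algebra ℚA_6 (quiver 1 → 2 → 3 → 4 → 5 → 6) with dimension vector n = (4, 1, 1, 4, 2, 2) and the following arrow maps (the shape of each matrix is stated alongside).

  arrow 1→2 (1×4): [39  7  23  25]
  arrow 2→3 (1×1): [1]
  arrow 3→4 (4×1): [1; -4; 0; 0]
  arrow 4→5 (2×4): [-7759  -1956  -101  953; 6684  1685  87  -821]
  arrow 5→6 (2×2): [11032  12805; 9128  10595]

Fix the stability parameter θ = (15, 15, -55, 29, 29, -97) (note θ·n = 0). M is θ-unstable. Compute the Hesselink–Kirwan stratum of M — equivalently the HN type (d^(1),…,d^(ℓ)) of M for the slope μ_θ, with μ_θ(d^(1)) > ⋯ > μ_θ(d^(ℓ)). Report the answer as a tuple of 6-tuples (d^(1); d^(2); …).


Interval decomposition of M: I[1,1]^3, I[1,5], I[4,4]^2, I[4,6], I[6,6].
HN type (ℓ=5): μ^(1)=29; μ^(2)=15; μ^(3)=-25/3; μ^(4)=-13; μ^(5)=-97

((0, 0, 0, 3, 1, 0); (3, 0, 0, 0, 0, 0); (1, 1, 1, 0, 0, 0); (0, 0, 0, 1, 1, 1); (0, 0, 0, 0, 0, 1))


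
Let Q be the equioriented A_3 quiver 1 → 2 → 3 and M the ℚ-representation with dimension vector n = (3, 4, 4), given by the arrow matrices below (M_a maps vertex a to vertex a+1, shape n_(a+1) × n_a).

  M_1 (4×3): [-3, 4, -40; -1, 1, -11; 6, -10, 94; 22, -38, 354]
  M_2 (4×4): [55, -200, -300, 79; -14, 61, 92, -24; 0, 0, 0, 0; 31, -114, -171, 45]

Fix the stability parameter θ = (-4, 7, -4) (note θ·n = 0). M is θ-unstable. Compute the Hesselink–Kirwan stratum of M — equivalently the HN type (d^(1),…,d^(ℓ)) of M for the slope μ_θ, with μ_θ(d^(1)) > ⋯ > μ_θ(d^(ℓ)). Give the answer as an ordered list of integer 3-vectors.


Via rank(M_{q-1}∘⋯∘M_p): M ≅ I[1,1], I[1,3]^2, I[2,2], I[2,3], I[3,3].
μ_θ-semistable layers: μ^(1)=7; μ^(2)=3/2; μ^(3)=-4

((0, 1, 0); (0, 3, 3); (3, 0, 1))


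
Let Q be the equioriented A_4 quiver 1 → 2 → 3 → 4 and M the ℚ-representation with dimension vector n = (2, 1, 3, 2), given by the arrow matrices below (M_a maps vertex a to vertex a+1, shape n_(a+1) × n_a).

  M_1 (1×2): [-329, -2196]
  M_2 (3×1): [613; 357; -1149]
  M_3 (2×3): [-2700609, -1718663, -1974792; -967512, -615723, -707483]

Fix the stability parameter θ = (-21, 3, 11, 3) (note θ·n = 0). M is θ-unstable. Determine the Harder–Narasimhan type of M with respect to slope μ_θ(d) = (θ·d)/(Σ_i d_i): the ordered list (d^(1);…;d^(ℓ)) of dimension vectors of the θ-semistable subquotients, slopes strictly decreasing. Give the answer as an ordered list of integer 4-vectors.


Via rank(M_{q-1}∘⋯∘M_p): M ≅ I[1,1], I[1,3], I[3,4]^2.
μ_θ-semistable layers: μ^(1)=11; μ^(2)=7; μ^(3)=3; μ^(4)=-21

((0, 0, 1, 0); (0, 0, 2, 2); (0, 1, 0, 0); (2, 0, 0, 0))


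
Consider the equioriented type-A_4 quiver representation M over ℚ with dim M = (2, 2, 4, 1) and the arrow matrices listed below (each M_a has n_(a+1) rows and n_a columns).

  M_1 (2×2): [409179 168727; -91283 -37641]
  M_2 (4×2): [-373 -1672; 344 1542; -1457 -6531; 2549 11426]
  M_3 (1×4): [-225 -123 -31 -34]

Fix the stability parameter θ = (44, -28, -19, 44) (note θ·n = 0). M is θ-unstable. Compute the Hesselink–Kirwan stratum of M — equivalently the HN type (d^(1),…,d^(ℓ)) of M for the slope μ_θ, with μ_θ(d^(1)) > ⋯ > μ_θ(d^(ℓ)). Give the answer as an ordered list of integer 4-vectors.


Via rank(M_{q-1}∘⋯∘M_p): M ≅ I[1,3], I[1,4], I[3,3]^2.
μ_θ-semistable layers: μ^(1)=44; μ^(2)=-1; μ^(3)=-19

((0, 0, 0, 1); (2, 2, 2, 0); (0, 0, 2, 0))


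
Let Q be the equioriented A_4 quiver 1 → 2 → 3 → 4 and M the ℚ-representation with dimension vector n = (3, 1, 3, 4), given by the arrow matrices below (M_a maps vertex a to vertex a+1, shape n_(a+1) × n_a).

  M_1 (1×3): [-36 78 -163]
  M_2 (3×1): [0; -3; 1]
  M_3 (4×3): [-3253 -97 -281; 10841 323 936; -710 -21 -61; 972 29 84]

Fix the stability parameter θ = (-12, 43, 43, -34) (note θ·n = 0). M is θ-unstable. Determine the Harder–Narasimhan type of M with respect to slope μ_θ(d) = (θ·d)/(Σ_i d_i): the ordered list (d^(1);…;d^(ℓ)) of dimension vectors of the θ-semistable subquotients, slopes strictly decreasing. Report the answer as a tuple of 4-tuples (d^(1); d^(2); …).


Barcode: M ≅ I[1,1]^2, I[1,4], I[3,4]^2, I[4,4]. HN layers by μ_θ (4 steps, strictly decreasing):
  μ^(1)=52/3; μ^(2)=9/2; μ^(3)=-12; μ^(4)=-34

((0, 1, 1, 1); (0, 0, 2, 2); (3, 0, 0, 0); (0, 0, 0, 1))


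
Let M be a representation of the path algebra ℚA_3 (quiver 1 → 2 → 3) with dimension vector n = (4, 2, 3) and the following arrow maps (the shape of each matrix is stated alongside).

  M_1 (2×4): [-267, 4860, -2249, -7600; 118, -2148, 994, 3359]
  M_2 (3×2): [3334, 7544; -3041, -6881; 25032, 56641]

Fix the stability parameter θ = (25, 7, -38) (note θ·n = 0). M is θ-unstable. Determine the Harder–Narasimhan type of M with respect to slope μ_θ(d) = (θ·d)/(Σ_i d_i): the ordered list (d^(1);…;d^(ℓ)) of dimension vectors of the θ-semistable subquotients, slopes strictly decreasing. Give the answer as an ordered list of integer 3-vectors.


Via rank(M_{q-1}∘⋯∘M_p): M ≅ I[1,1]^2, I[1,3]^2, I[3,3].
μ_θ-semistable layers: μ^(1)=25; μ^(2)=-2; μ^(3)=-38

((2, 0, 0); (2, 2, 2); (0, 0, 1))


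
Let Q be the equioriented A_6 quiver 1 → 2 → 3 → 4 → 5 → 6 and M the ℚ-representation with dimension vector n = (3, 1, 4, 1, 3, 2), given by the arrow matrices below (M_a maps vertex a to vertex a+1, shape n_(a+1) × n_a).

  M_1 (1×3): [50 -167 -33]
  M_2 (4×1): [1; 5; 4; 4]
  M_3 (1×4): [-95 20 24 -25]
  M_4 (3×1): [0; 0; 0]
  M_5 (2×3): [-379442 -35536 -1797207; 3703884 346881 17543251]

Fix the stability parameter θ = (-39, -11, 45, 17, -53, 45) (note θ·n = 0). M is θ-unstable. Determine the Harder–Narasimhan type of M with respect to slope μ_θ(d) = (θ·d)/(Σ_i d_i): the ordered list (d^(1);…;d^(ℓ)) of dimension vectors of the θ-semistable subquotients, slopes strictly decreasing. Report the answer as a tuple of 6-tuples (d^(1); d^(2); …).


Via rank(M_{q-1}∘⋯∘M_p): M ≅ I[1,1]^2, I[1,4], I[3,3]^3, I[5,5], I[5,6]^2.
μ_θ-semistable layers: μ^(1)=45; μ^(2)=31; μ^(3)=-11; μ^(4)=-39; μ^(5)=-53

((0, 0, 3, 0, 0, 2); (0, 0, 1, 1, 0, 0); (0, 1, 0, 0, 0, 0); (3, 0, 0, 0, 0, 0); (0, 0, 0, 0, 3, 0))


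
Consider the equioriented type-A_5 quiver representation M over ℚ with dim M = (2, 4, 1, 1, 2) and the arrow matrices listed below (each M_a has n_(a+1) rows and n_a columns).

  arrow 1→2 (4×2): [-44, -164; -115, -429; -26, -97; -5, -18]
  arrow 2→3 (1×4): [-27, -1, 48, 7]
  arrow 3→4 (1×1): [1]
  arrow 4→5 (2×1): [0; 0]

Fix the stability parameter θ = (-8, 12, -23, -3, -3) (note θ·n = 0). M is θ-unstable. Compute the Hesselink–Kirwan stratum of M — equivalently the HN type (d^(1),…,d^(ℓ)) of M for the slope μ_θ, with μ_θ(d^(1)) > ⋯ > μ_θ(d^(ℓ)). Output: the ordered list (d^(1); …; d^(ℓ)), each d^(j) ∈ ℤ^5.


Barcode: M ≅ I[1,2], I[1,4], I[2,2]^2, I[5,5]^2. HN layers by μ_θ (4 steps, strictly decreasing):
  μ^(1)=12; μ^(2)=-3; μ^(3)=-11/2; μ^(4)=-8

((0, 3, 0, 0, 0); (0, 0, 0, 1, 2); (0, 1, 1, 0, 0); (2, 0, 0, 0, 0))


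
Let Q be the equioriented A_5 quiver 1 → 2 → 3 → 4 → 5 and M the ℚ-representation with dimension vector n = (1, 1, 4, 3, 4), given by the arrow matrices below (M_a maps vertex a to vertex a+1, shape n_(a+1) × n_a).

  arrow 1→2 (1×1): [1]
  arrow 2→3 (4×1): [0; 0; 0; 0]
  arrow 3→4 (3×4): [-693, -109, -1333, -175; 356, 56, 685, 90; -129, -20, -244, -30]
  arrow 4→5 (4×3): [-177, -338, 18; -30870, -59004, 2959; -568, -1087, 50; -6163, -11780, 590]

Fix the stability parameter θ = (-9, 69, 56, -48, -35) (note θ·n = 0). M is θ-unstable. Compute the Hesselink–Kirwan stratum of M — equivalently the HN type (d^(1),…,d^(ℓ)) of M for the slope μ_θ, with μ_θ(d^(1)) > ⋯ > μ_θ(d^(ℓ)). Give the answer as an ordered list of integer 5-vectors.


Via rank(M_{q-1}∘⋯∘M_p): M ≅ I[1,2], I[3,3], I[3,5]^3, I[5,5].
μ_θ-semistable layers: μ^(1)=69; μ^(2)=56; μ^(3)=-9; μ^(4)=-35

((0, 1, 0, 0, 0); (0, 0, 1, 0, 0); (1, 0, 3, 3, 3); (0, 0, 0, 0, 1))


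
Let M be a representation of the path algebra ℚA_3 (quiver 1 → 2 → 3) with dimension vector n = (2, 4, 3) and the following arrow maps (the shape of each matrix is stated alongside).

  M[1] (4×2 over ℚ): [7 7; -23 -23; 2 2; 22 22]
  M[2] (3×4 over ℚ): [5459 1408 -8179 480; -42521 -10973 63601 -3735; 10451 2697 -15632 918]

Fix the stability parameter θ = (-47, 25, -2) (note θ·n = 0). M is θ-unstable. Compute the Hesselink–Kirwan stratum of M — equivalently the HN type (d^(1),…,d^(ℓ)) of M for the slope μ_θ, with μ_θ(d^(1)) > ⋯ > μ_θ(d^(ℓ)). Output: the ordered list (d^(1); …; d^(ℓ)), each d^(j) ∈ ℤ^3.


Barcode: M ≅ I[1,1], I[1,3], I[2,2], I[2,3]^2. HN layers by μ_θ (3 steps, strictly decreasing):
  μ^(1)=25; μ^(2)=23/2; μ^(3)=-47

((0, 1, 0); (0, 3, 3); (2, 0, 0))


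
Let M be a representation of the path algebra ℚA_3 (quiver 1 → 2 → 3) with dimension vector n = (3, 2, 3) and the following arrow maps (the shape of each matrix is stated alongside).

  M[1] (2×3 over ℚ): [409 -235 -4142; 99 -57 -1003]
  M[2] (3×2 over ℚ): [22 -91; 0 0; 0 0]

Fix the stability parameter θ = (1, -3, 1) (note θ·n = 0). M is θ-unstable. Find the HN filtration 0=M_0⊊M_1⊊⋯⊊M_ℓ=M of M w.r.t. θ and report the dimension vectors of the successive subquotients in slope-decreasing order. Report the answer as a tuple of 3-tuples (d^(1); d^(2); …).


Barcode: M ≅ I[1,1], I[1,2], I[1,3], I[3,3]^2. HN layers by μ_θ (2 steps, strictly decreasing):
  μ^(1)=1; μ^(2)=-1

((1, 0, 3); (2, 2, 0))


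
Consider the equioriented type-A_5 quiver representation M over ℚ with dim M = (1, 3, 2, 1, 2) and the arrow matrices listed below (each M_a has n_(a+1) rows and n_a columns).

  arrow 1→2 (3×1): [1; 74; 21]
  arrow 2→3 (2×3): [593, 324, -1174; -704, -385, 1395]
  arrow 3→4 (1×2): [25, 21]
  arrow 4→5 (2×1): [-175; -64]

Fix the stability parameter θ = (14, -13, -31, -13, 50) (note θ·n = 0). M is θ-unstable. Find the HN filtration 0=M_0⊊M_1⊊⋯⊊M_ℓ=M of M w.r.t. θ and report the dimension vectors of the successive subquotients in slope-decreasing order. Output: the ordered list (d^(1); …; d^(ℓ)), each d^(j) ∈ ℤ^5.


Via rank(M_{q-1}∘⋯∘M_p): M ≅ I[1,5], I[2,2], I[2,3], I[5,5].
μ_θ-semistable layers: μ^(1)=50; μ^(2)=-43/4; μ^(3)=-13; μ^(4)=-22

((0, 0, 0, 0, 2); (1, 1, 1, 1, 0); (0, 1, 0, 0, 0); (0, 1, 1, 0, 0))


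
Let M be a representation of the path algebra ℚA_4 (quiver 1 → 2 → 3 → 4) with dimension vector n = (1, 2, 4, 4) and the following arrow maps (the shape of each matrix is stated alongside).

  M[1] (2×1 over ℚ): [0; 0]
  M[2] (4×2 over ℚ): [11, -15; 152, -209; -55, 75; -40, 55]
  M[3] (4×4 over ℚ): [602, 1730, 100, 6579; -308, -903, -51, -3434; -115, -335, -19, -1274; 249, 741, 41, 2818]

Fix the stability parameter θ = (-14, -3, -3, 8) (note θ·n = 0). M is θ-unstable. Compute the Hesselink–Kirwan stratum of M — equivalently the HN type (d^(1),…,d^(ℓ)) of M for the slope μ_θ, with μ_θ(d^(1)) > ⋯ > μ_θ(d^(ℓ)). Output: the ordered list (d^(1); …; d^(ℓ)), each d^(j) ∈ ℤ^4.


Interval decomposition of M: I[1,1], I[2,4]^2, I[3,3], I[3,4], I[4,4].
HN type (ℓ=3): μ^(1)=8; μ^(2)=-3; μ^(3)=-14

((0, 0, 0, 4); (0, 2, 4, 0); (1, 0, 0, 0))


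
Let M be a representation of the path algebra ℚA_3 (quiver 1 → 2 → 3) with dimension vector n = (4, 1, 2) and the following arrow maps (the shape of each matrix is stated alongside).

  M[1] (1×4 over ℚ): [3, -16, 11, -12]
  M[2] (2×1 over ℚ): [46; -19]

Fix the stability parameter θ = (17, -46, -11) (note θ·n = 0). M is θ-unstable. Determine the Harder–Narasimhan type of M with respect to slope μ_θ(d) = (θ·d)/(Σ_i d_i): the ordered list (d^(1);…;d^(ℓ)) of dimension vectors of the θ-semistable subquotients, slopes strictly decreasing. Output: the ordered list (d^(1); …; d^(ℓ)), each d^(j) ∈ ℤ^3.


Barcode: M ≅ I[1,1]^3, I[1,3], I[3,3]. HN layers by μ_θ (3 steps, strictly decreasing):
  μ^(1)=17; μ^(2)=-11; μ^(3)=-29/2

((3, 0, 0); (0, 0, 2); (1, 1, 0))


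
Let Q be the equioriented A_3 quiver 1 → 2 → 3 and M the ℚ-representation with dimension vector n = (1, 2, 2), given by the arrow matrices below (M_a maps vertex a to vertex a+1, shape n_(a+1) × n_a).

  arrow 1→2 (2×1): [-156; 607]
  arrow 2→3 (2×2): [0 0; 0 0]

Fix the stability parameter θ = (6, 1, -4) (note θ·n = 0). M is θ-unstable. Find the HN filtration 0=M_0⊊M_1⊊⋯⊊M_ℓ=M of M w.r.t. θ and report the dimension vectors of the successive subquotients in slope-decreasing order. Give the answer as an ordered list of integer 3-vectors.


Via rank(M_{q-1}∘⋯∘M_p): M ≅ I[1,2], I[2,2], I[3,3]^2.
μ_θ-semistable layers: μ^(1)=7/2; μ^(2)=1; μ^(3)=-4

((1, 1, 0); (0, 1, 0); (0, 0, 2))


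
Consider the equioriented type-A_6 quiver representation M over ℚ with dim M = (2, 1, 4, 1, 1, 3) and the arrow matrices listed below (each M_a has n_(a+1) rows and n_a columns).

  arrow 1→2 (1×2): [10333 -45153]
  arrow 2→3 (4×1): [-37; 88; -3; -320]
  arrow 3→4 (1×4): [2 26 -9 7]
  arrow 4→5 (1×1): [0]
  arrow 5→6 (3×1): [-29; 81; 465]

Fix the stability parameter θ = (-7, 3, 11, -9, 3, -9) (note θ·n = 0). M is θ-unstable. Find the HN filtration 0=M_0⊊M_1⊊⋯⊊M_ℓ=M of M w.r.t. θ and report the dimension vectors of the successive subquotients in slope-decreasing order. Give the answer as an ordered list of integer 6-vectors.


Interval decomposition of M: I[1,1], I[1,4], I[3,3]^3, I[5,6], I[6,6]^2.
HN type (ℓ=5): μ^(1)=11; μ^(2)=5/3; μ^(3)=-3; μ^(4)=-7; μ^(5)=-9

((0, 0, 3, 0, 0, 0); (0, 1, 1, 1, 0, 0); (0, 0, 0, 0, 1, 1); (2, 0, 0, 0, 0, 0); (0, 0, 0, 0, 0, 2))


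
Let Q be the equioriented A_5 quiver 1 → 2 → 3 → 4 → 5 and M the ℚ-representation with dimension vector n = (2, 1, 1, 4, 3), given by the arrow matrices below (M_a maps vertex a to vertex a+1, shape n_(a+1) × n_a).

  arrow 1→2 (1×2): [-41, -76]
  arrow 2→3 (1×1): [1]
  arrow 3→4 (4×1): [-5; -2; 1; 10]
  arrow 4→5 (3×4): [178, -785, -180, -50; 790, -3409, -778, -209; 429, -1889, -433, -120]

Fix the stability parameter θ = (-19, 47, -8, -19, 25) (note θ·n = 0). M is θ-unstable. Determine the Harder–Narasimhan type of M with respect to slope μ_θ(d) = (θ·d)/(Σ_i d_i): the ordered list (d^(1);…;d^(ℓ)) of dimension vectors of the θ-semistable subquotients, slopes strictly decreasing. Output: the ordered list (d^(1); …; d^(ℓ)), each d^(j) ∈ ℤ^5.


Interval decomposition of M: I[1,1], I[1,4], I[4,5]^3.
HN type (ℓ=3): μ^(1)=25; μ^(2)=20/3; μ^(3)=-19

((0, 0, 0, 0, 3); (0, 1, 1, 1, 0); (2, 0, 0, 3, 0))


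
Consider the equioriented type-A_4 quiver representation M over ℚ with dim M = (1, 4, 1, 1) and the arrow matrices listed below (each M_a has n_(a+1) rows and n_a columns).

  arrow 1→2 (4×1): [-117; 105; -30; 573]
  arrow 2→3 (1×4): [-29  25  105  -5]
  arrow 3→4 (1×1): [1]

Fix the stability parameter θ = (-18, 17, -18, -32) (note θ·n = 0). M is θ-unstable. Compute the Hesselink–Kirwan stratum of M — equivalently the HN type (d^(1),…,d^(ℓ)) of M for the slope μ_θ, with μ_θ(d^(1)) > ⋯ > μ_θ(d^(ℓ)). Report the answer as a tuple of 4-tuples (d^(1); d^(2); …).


Barcode: M ≅ I[1,4], I[2,2]^3. HN layers by μ_θ (3 steps, strictly decreasing):
  μ^(1)=17; μ^(2)=-11; μ^(3)=-18

((0, 3, 0, 0); (0, 1, 1, 1); (1, 0, 0, 0))


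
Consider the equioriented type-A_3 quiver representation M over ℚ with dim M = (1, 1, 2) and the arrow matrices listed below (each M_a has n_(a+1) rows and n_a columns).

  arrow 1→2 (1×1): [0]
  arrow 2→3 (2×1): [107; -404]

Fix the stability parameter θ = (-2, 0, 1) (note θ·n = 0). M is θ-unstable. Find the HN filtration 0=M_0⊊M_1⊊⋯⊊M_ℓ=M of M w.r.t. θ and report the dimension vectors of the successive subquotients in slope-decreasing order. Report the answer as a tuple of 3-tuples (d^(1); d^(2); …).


Barcode: M ≅ I[1,1], I[2,3], I[3,3]. HN layers by μ_θ (3 steps, strictly decreasing):
  μ^(1)=1; μ^(2)=0; μ^(3)=-2

((0, 0, 2); (0, 1, 0); (1, 0, 0))


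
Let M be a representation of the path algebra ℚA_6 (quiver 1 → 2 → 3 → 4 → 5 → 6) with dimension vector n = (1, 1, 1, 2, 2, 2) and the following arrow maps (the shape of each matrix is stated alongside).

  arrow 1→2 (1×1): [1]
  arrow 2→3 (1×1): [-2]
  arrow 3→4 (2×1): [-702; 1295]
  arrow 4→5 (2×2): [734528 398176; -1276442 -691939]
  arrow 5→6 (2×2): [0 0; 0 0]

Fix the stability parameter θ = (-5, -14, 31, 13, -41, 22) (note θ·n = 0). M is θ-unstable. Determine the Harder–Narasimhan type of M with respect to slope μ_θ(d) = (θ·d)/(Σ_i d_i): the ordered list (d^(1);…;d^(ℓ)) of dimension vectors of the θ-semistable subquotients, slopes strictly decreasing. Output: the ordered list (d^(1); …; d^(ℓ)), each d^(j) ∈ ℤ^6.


Barcode: M ≅ I[1,5], I[4,4], I[5,5], I[6,6]^2. HN layers by μ_θ (5 steps, strictly decreasing):
  μ^(1)=22; μ^(2)=13; μ^(3)=1; μ^(4)=-19/2; μ^(5)=-41

((0, 0, 0, 0, 0, 2); (0, 0, 0, 1, 0, 0); (0, 0, 1, 1, 1, 0); (1, 1, 0, 0, 0, 0); (0, 0, 0, 0, 1, 0))


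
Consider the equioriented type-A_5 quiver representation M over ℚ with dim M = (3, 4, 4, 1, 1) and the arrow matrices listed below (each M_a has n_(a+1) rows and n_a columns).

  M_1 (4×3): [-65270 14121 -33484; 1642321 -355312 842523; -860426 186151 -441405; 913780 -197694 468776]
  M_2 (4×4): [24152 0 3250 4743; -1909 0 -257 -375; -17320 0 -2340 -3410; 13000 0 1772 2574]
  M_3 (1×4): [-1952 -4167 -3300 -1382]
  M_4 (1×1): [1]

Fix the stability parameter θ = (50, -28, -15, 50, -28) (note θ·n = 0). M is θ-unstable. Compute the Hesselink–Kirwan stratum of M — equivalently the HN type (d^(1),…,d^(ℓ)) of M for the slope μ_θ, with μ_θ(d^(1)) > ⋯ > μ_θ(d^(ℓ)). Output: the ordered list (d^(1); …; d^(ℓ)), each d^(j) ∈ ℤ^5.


Via rank(M_{q-1}∘⋯∘M_p): M ≅ I[1,2]^2, I[1,5], I[2,3], I[3,3]^2.
μ_θ-semistable layers: μ^(1)=11; μ^(2)=7/3; μ^(3)=-15; μ^(4)=-28

((2, 2, 0, 1, 1); (1, 1, 1, 0, 0); (0, 0, 3, 0, 0); (0, 1, 0, 0, 0))


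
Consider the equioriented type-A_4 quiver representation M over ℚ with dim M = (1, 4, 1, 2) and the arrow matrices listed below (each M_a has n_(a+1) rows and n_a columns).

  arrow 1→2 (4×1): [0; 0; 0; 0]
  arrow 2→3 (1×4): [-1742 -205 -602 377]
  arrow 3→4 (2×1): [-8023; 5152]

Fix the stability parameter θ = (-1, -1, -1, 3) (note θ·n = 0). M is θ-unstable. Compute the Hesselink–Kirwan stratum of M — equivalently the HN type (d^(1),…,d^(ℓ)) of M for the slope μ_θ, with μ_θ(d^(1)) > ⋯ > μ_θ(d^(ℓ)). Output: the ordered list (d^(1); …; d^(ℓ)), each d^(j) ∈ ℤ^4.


Via rank(M_{q-1}∘⋯∘M_p): M ≅ I[1,1], I[2,2]^3, I[2,4], I[4,4].
μ_θ-semistable layers: μ^(1)=3; μ^(2)=-1

((0, 0, 0, 2); (1, 4, 1, 0))


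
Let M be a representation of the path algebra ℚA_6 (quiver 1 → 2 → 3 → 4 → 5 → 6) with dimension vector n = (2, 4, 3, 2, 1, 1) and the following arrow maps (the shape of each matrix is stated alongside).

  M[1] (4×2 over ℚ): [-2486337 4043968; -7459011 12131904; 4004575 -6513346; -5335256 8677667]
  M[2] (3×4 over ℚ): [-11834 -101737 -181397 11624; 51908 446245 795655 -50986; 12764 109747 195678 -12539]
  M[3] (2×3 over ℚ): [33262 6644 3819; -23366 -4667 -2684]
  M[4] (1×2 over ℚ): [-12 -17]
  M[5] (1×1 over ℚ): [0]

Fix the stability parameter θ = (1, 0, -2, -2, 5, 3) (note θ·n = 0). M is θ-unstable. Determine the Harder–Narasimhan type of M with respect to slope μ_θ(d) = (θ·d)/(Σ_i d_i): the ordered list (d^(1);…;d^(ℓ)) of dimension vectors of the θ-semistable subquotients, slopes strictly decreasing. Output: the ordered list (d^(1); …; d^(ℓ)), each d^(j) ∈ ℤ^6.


Barcode: M ≅ I[1,4], I[1,5], I[2,2], I[2,3], I[6,6]. HN layers by μ_θ (5 steps, strictly decreasing):
  μ^(1)=5; μ^(2)=3; μ^(3)=0; μ^(4)=-3/4; μ^(5)=-1

((0, 0, 0, 0, 1, 0); (0, 0, 0, 0, 0, 1); (0, 1, 0, 0, 0, 0); (2, 2, 2, 2, 0, 0); (0, 1, 1, 0, 0, 0))


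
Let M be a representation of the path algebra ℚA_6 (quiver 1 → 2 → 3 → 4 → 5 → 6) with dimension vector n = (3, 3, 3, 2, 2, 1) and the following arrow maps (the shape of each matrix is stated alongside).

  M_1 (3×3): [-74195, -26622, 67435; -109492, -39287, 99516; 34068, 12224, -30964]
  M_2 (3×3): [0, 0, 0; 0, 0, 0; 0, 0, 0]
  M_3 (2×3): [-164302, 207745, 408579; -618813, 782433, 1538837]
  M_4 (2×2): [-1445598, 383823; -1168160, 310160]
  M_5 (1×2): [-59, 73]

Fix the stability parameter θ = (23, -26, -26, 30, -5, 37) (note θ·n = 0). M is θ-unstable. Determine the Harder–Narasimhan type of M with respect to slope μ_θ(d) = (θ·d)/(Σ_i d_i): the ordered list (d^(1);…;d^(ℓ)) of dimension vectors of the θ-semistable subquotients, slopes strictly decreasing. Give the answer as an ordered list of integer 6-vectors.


Barcode: M ≅ I[1,1], I[1,2]^2, I[2,2], I[3,3], I[3,4], I[3,6], I[5,5]. HN layers by μ_θ (7 steps, strictly decreasing):
  μ^(1)=37; μ^(2)=30; μ^(3)=23; μ^(4)=25/2; μ^(5)=-3/2; μ^(6)=-5; μ^(7)=-26

((0, 0, 0, 0, 0, 1); (0, 0, 0, 1, 0, 0); (1, 0, 0, 0, 0, 0); (0, 0, 0, 1, 1, 0); (2, 2, 0, 0, 0, 0); (0, 0, 0, 0, 1, 0); (0, 1, 3, 0, 0, 0))


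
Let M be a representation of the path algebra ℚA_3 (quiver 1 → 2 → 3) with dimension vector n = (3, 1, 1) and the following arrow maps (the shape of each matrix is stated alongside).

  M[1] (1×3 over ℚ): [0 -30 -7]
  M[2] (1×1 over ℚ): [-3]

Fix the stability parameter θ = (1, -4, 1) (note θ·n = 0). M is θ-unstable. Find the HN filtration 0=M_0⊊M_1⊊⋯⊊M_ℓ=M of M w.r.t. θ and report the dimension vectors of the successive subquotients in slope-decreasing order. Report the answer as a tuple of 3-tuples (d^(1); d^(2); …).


Via rank(M_{q-1}∘⋯∘M_p): M ≅ I[1,1]^2, I[1,3].
μ_θ-semistable layers: μ^(1)=1; μ^(2)=-3/2

((2, 0, 1); (1, 1, 0))


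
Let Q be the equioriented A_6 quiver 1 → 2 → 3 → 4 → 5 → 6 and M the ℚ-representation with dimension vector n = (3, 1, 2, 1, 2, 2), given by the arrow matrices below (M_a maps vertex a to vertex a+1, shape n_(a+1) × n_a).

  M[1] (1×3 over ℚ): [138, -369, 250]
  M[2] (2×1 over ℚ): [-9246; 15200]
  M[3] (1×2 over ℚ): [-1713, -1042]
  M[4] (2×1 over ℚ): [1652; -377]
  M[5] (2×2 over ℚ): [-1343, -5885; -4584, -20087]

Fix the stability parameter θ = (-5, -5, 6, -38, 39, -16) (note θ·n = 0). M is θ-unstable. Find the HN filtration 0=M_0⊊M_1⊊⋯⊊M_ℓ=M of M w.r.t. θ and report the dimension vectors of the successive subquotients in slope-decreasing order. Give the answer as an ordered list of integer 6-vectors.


Interval decomposition of M: I[1,1]^2, I[1,6], I[3,3], I[5,6].
HN type (ℓ=4): μ^(1)=23/2; μ^(2)=6; μ^(3)=-5; μ^(4)=-21/2

((0, 0, 0, 0, 2, 2); (0, 0, 1, 0, 0, 0); (2, 0, 0, 0, 0, 0); (1, 1, 1, 1, 0, 0))


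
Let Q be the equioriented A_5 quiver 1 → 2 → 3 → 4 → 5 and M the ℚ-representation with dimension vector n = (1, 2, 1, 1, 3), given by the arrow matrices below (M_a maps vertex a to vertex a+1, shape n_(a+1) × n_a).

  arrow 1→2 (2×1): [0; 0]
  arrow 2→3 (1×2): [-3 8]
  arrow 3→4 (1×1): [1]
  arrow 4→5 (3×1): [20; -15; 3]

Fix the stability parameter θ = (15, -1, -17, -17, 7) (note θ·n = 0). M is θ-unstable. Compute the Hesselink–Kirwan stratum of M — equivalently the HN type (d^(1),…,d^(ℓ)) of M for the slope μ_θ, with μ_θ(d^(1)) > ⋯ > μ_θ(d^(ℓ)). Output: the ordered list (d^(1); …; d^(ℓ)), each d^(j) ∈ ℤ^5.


Barcode: M ≅ I[1,1], I[2,2], I[2,5], I[5,5]^2. HN layers by μ_θ (4 steps, strictly decreasing):
  μ^(1)=15; μ^(2)=7; μ^(3)=-1; μ^(4)=-35/3

((1, 0, 0, 0, 0); (0, 0, 0, 0, 3); (0, 1, 0, 0, 0); (0, 1, 1, 1, 0))


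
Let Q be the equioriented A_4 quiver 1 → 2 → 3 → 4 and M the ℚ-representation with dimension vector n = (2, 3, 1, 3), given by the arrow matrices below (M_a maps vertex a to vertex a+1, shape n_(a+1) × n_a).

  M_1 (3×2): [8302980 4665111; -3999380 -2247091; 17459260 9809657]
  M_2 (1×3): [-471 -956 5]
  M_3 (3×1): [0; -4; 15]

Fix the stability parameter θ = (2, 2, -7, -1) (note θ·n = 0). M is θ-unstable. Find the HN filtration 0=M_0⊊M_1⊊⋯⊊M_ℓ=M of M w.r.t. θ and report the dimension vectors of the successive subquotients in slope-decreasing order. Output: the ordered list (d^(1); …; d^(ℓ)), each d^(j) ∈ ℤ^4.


Via rank(M_{q-1}∘⋯∘M_p): M ≅ I[1,1], I[1,2], I[2,2], I[2,4], I[4,4]^2.
μ_θ-semistable layers: μ^(1)=2; μ^(2)=-1; μ^(3)=-5/2

((2, 2, 0, 0); (0, 0, 0, 3); (0, 1, 1, 0))


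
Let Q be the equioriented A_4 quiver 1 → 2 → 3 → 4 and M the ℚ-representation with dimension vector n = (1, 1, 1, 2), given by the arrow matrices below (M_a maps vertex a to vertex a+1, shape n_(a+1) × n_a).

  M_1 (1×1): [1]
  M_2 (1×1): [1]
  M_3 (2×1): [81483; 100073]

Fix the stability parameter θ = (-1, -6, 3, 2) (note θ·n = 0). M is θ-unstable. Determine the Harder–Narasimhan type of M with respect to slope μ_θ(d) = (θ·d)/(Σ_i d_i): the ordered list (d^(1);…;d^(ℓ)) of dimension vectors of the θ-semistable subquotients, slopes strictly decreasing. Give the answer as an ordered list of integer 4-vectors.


Barcode: M ≅ I[1,4], I[4,4]. HN layers by μ_θ (3 steps, strictly decreasing):
  μ^(1)=5/2; μ^(2)=2; μ^(3)=-7/2

((0, 0, 1, 1); (0, 0, 0, 1); (1, 1, 0, 0))


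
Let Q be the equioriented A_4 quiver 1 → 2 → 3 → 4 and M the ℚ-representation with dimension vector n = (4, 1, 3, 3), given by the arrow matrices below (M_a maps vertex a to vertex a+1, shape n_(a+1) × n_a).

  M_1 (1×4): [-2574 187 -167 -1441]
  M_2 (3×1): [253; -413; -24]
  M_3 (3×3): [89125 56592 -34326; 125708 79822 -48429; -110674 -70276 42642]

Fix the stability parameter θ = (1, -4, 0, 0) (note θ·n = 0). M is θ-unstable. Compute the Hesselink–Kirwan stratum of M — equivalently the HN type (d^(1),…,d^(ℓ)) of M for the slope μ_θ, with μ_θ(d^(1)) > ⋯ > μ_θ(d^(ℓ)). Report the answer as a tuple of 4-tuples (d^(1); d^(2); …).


Barcode: M ≅ I[1,1]^3, I[1,4], I[3,3], I[3,4], I[4,4]. HN layers by μ_θ (3 steps, strictly decreasing):
  μ^(1)=1; μ^(2)=0; μ^(3)=-3/2

((3, 0, 0, 0); (0, 0, 3, 3); (1, 1, 0, 0))


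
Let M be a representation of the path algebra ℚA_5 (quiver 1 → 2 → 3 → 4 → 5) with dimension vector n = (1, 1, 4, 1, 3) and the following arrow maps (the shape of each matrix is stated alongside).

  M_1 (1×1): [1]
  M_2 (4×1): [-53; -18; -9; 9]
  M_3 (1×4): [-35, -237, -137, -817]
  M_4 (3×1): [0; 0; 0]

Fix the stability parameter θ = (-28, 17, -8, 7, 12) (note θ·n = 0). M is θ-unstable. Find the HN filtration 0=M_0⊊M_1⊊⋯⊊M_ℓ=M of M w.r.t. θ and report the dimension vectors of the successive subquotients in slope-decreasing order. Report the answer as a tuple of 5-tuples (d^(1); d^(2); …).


Via rank(M_{q-1}∘⋯∘M_p): M ≅ I[1,4], I[3,3]^3, I[5,5]^3.
μ_θ-semistable layers: μ^(1)=12; μ^(2)=7; μ^(3)=9/2; μ^(4)=-8; μ^(5)=-28

((0, 0, 0, 0, 3); (0, 0, 0, 1, 0); (0, 1, 1, 0, 0); (0, 0, 3, 0, 0); (1, 0, 0, 0, 0))


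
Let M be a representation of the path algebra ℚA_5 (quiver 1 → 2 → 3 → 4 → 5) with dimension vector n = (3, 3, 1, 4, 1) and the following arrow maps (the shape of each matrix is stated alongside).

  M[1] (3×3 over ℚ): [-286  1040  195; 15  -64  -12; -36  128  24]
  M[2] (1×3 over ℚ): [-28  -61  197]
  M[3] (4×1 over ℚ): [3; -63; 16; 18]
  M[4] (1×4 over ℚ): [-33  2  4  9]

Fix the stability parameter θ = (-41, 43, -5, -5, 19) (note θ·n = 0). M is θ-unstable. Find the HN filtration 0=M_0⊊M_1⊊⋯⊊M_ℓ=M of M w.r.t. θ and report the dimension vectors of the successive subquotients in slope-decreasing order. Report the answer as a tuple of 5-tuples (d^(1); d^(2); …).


Via rank(M_{q-1}∘⋯∘M_p): M ≅ I[1,1], I[1,2], I[1,5], I[2,2], I[4,4]^3.
μ_θ-semistable layers: μ^(1)=43; μ^(2)=19; μ^(3)=11; μ^(4)=-5; μ^(5)=-41

((0, 2, 0, 0, 0); (0, 0, 0, 0, 1); (0, 1, 1, 1, 0); (0, 0, 0, 3, 0); (3, 0, 0, 0, 0))


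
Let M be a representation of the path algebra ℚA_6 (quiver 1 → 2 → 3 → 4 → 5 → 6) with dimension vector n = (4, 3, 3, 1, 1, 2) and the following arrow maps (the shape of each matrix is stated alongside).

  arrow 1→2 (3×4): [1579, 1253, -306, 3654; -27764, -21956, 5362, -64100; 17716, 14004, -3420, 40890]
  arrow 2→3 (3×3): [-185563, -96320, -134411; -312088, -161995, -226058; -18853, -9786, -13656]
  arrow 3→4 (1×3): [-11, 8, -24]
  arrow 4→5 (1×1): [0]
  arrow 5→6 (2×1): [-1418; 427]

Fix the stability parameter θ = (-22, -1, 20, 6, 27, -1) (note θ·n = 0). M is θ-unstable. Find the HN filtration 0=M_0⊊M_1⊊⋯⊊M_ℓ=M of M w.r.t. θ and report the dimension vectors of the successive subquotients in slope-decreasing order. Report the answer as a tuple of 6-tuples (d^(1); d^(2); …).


Interval decomposition of M: I[1,1], I[1,3]^2, I[1,4], I[5,6], I[6,6].
HN type (ℓ=4): μ^(1)=20; μ^(2)=13; μ^(3)=-1; μ^(4)=-22

((0, 0, 2, 0, 0, 0); (0, 0, 1, 1, 1, 1); (0, 3, 0, 0, 0, 1); (4, 0, 0, 0, 0, 0))


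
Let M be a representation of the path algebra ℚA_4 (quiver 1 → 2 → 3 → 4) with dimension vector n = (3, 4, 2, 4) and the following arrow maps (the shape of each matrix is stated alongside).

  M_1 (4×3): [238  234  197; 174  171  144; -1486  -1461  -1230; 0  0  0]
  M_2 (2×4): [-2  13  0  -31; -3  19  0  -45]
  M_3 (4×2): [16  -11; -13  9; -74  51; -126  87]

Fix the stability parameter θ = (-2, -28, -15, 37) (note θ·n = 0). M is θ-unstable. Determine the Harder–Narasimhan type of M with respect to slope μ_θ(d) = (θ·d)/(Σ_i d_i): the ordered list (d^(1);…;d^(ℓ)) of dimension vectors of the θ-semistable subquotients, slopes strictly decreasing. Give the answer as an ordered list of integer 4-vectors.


Via rank(M_{q-1}∘⋯∘M_p): M ≅ I[1,1], I[1,4]^2, I[2,2]^2, I[4,4]^2.
μ_θ-semistable layers: μ^(1)=37; μ^(2)=-2; μ^(3)=-15; μ^(4)=-28

((0, 0, 0, 4); (1, 0, 0, 0); (2, 2, 2, 0); (0, 2, 0, 0))


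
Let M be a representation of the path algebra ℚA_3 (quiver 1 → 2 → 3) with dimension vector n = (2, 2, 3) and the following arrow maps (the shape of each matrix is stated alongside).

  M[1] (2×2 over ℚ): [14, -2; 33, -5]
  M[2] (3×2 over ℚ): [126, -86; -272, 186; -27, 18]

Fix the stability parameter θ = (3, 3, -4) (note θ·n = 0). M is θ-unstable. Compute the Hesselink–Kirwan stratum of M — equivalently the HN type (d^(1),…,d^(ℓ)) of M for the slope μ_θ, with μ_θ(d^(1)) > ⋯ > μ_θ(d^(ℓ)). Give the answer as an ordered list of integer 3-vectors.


Interval decomposition of M: I[1,3]^2, I[3,3].
HN type (ℓ=2): μ^(1)=2/3; μ^(2)=-4

((2, 2, 2); (0, 0, 1))


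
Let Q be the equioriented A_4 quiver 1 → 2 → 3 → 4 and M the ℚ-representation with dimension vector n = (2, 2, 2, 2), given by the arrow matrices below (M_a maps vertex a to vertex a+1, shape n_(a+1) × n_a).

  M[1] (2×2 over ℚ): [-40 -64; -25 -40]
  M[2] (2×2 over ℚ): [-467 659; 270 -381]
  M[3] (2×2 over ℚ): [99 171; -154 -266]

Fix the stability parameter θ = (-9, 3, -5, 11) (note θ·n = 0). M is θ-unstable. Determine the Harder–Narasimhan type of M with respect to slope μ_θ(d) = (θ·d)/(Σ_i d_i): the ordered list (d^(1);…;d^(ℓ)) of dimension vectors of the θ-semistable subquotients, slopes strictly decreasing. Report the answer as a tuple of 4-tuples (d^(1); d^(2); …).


Via rank(M_{q-1}∘⋯∘M_p): M ≅ I[1,1], I[1,4], I[2,3], I[4,4].
μ_θ-semistable layers: μ^(1)=11; μ^(2)=-1; μ^(3)=-9

((0, 0, 0, 2); (0, 2, 2, 0); (2, 0, 0, 0))


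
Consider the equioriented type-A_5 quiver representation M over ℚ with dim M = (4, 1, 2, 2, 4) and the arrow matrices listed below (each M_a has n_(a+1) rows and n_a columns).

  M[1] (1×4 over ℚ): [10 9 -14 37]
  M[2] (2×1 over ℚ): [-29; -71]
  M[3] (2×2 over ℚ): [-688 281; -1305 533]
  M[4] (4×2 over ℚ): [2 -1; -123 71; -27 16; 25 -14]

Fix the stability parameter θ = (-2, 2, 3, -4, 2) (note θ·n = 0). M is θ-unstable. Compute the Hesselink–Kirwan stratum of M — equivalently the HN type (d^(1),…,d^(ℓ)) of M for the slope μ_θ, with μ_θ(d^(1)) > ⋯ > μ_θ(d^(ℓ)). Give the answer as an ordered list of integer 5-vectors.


Interval decomposition of M: I[1,1]^3, I[1,5], I[3,5], I[5,5]^2.
HN type (ℓ=4): μ^(1)=2; μ^(2)=1/3; μ^(3)=-1/2; μ^(4)=-2

((0, 0, 0, 0, 4); (0, 1, 1, 1, 0); (0, 0, 1, 1, 0); (4, 0, 0, 0, 0))


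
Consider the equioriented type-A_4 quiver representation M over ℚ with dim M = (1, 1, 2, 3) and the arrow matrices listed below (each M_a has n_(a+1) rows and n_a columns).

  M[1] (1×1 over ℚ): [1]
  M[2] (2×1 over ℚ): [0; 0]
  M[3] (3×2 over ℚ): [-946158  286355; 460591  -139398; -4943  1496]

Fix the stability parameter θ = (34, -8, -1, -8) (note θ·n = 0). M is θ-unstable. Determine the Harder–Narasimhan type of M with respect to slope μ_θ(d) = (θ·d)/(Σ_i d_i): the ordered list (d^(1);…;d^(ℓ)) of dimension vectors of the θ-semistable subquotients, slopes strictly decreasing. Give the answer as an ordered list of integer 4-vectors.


Via rank(M_{q-1}∘⋯∘M_p): M ≅ I[1,2], I[3,4]^2, I[4,4].
μ_θ-semistable layers: μ^(1)=13; μ^(2)=-9/2; μ^(3)=-8

((1, 1, 0, 0); (0, 0, 2, 2); (0, 0, 0, 1))


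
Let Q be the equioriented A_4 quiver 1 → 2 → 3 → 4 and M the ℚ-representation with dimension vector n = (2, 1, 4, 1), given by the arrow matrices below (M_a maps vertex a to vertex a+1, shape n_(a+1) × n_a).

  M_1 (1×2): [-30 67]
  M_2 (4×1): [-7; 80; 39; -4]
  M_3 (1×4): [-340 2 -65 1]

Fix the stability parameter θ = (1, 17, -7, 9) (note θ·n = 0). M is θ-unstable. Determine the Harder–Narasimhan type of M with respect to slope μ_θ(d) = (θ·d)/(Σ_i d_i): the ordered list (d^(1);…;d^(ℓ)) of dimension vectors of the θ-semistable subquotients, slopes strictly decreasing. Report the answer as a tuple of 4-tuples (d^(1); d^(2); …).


Via rank(M_{q-1}∘⋯∘M_p): M ≅ I[1,1], I[1,4], I[3,3]^3.
μ_θ-semistable layers: μ^(1)=9; μ^(2)=5; μ^(3)=1; μ^(4)=-7

((0, 0, 0, 1); (0, 1, 1, 0); (2, 0, 0, 0); (0, 0, 3, 0))


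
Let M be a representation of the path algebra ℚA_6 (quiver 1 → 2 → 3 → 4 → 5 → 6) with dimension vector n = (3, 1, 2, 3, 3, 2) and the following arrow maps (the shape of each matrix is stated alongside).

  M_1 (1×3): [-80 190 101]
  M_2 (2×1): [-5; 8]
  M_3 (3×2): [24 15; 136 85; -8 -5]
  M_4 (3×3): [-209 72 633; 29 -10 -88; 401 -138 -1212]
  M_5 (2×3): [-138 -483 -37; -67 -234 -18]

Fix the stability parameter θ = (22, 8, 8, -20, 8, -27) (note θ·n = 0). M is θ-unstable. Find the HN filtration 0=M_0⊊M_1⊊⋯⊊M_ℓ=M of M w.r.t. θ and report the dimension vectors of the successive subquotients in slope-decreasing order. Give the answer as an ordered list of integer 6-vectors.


Barcode: M ≅ I[1,1]^2, I[1,3], I[3,5], I[4,4], I[4,6], I[5,6]. HN layers by μ_θ (6 steps, strictly decreasing):
  μ^(1)=22; μ^(2)=38/3; μ^(3)=8; μ^(4)=-6; μ^(5)=-19/2; μ^(6)=-20

((2, 0, 0, 0, 0, 0); (1, 1, 1, 0, 0, 0); (0, 0, 0, 0, 1, 0); (0, 0, 1, 1, 0, 0); (0, 0, 0, 0, 2, 2); (0, 0, 0, 2, 0, 0))


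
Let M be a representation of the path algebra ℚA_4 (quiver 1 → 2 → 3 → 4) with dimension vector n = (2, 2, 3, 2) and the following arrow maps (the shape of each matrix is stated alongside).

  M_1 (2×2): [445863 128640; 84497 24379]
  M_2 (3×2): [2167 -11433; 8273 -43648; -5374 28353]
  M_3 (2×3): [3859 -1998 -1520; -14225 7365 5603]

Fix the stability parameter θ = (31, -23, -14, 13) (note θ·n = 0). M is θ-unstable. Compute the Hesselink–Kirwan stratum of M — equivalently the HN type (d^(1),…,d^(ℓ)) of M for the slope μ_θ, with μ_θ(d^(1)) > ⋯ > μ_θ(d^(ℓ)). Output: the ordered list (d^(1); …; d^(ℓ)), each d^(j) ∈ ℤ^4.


Barcode: M ≅ I[1,3], I[1,4], I[3,4]. HN layers by μ_θ (3 steps, strictly decreasing):
  μ^(1)=13; μ^(2)=-2; μ^(3)=-14

((0, 0, 0, 2); (2, 2, 2, 0); (0, 0, 1, 0))


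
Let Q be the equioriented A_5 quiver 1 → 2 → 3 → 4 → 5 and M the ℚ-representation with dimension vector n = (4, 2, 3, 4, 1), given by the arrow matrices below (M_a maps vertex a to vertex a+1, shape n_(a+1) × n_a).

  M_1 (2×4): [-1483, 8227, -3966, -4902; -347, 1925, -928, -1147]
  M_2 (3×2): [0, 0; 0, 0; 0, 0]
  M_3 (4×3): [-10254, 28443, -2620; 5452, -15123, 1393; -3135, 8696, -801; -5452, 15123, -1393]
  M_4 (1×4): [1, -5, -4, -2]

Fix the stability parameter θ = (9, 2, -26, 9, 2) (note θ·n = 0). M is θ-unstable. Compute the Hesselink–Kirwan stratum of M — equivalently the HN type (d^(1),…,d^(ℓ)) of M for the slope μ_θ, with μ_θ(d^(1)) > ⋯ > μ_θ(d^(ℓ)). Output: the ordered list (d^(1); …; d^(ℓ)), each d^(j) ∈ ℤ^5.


Interval decomposition of M: I[1,1]^2, I[1,2]^2, I[3,4]^2, I[3,5], I[4,4].
HN type (ℓ=3): μ^(1)=9; μ^(2)=11/2; μ^(3)=-26

((2, 0, 0, 3, 0); (2, 2, 0, 1, 1); (0, 0, 3, 0, 0))


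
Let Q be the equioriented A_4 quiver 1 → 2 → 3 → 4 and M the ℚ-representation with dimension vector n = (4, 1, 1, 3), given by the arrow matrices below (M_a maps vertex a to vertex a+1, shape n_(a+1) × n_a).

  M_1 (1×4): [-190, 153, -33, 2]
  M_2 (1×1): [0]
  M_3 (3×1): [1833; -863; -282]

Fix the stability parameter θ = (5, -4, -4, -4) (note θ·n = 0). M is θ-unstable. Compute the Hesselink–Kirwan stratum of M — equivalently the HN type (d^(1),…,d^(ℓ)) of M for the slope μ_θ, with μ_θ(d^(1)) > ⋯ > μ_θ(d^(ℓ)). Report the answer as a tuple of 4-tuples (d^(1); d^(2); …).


Interval decomposition of M: I[1,1]^3, I[1,2], I[3,4], I[4,4]^2.
HN type (ℓ=3): μ^(1)=5; μ^(2)=1/2; μ^(3)=-4

((3, 0, 0, 0); (1, 1, 0, 0); (0, 0, 1, 3))


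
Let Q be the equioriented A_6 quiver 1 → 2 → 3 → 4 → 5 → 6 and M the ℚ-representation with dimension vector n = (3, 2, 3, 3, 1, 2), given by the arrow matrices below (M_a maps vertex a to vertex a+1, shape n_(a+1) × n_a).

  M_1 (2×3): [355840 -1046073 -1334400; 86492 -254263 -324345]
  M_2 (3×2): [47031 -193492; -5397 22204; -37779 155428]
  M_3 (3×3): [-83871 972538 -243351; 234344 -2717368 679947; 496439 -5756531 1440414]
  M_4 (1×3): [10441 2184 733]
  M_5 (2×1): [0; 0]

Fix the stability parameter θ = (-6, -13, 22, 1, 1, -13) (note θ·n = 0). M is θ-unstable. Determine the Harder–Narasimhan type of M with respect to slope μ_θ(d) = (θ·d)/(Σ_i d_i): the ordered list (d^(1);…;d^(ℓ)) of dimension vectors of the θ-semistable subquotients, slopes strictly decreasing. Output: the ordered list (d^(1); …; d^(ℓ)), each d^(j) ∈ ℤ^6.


Barcode: M ≅ I[1,1], I[1,2], I[1,4], I[3,4], I[3,5], I[6,6]^2. HN layers by μ_θ (5 steps, strictly decreasing):
  μ^(1)=23/2; μ^(2)=8; μ^(3)=-6; μ^(4)=-19/2; μ^(5)=-13

((0, 0, 2, 2, 0, 0); (0, 0, 1, 1, 1, 0); (1, 0, 0, 0, 0, 0); (2, 2, 0, 0, 0, 0); (0, 0, 0, 0, 0, 2))
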